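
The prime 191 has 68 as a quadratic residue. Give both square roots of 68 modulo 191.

Since 191 ≡ 3 (mod 4), a square root of 68 is 68^((191+1)/4) = 68^48 mod 191.
Repeated squaring: 68^2≡40, 68^4≡72, 68^8≡27, 68^16≡156, 68^32≡79 (mod 191).
68^48 = 68^(32+16) ≡ 100 (mod 191).
Check: 100² = 10000 ≡ 68 (mod 191). The two roots are 91 and 100.

91, 100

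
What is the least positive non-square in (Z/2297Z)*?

(2/2297) = +1, so 2 is a residue.
(3/2297) = −1, so 3 is the smallest positive non-residue mod 2297.

3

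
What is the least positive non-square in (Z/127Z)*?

(2/127) = +1, so 2 is a residue.
(3/127) = −1, so 3 is the smallest positive non-residue mod 127.

3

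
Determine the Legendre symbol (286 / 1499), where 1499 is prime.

1

Pull out 2: since 1499 ≡ 3 (mod 8), (2/1499) = -1.
Reciprocity: 143 ≡ 3 and 1499 ≡ 3 (mod 4), so (143/1499) = −(1499/143).
Reduce top mod 143: now compute (69/143).
Reciprocity: 69 ≡ 1 and 143 ≡ 3 (mod 4), so (69/143) = +(143/69).
Reduce top mod 69: now compute (5/69).
Reciprocity: 5 ≡ 1 and 69 ≡ 1 (mod 4), so (5/69) = +(69/5).
Reduce top mod 5: now compute (4/5).
Pull out 2^2: since 5 ≡ 5 (mod 8), (2/5) = -1, so (2/5)^2 = +1.
Reached (1/5) = 1. Collecting the sign flips along the way, the symbol is +1.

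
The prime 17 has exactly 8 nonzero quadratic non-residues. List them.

3,5,6,7,10,11,12,14

Square k = 1,…,8 (k and 17−k give the same square):
1²=1, 2²=4, 3²=9, 4²=16, 5²≡8, 6²≡2, 7²≡15, 8²≡13 (mod 17).
The residues are {1, 2, 4, 8, 9, 13, 15, 16}; the non-residues are the remaining 8 nonzero classes.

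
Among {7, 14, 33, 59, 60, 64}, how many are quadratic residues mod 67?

(7/67) = -1 → non-residue.
(14/67) = +1 → QR.
(33/67) = +1 → QR.
(59/67) = +1 → QR.
(60/67) = +1 → QR.
(64/67) = +1 → QR.
Total quadratic residues among the 6: 5.

5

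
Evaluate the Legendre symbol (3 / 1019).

1

Euler's criterion: (3/1019) ≡ 3^509 (mod 1019).
3^2 ≡ 9 (mod 1019)
3^4 ≡ 81 (mod 1019)
3^8 ≡ 447 (mod 1019)
3^16 ≡ 85 (mod 1019)
3^32 ≡ 92 (mod 1019)
3^64 ≡ 312 (mod 1019)
3^128 ≡ 539 (mod 1019)
3^256 ≡ 106 (mod 1019)
3^509 = 3^(256+128+64+32+16+8+4+1) ≡ 1 (mod 1019).
Result is 1, so (3/1019) = 1.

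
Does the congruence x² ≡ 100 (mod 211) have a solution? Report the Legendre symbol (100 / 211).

Euler's criterion: (100/211) ≡ 100^105 (mod 211).
100^2 ≡ 83 (mod 211)
100^4 ≡ 137 (mod 211)
100^8 ≡ 201 (mod 211)
100^16 ≡ 100 (mod 211)
100^32 ≡ 83 (mod 211)
100^64 ≡ 137 (mod 211)
100^105 = 100^(64+32+8+1) ≡ 1 (mod 211).
Result is 1, so (100/211) = 1.

1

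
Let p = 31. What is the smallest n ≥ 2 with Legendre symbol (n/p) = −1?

3

(2/31) = +1, so 2 is a residue.
(3/31) = −1, so 3 is the smallest positive non-residue mod 31.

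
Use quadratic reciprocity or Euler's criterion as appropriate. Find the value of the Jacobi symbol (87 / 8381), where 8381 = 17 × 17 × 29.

Reciprocity: 87 ≡ 3 and 8381 ≡ 1 (mod 4), so (87/8381) = +(8381/87).
Reduce top mod 87: now compute (29/87).
Reciprocity: 29 ≡ 1 and 87 ≡ 3 (mod 4), so (29/87) = +(87/29).
Reduce top mod 29: now compute (0/29).
Top reduces to 0: gcd > 1, so the symbol is 0.

0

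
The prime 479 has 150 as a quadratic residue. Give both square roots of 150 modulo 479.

234, 245

Since 479 ≡ 3 (mod 4), a square root of 150 is 150^((479+1)/4) = 150^120 mod 479.
Repeated squaring: 150^2≡466, 150^4≡169, 150^8≡300, 150^16≡427, 150^32≡309, 150^64≡160 (mod 479).
150^120 = 150^(64+32+16+8) ≡ 245 (mod 479).
Check: 245² = 60025 ≡ 150 (mod 479). The two roots are 234 and 245.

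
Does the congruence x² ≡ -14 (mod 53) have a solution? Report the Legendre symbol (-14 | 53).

-1

First reduce: -14 ≡ 39 (mod 53).
Reciprocity: 39 ≡ 3 and 53 ≡ 1 (mod 4), so (39/53) = +(53/39).
Reduce top mod 39: now compute (14/39).
Pull out 2: since 39 ≡ 7 (mod 8), (2/39) = +1.
Reciprocity: 7 ≡ 3 and 39 ≡ 3 (mod 4), so (7/39) = −(39/7).
Reduce top mod 7: now compute (4/7).
Pull out 2^2: since 7 ≡ 7 (mod 8), (2/7) = +1, so (2/7)^2 = +1.
Reached (1/7) = 1. Collecting the sign flips along the way, the symbol is -1.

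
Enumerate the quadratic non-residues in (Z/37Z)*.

Square k = 1,…,18 (k and 37−k give the same square):
1²=1, 2²=4, 3²=9, 4²=16, 5²=25, 6²=36, 7²≡12, 8²≡27, 9²≡7, 10²≡26, 11²≡10, 12²≡33, 13²≡21, 14²≡11, 15²≡3, 16²≡34, 17²≡30, 18²≡28 (mod 37).
The residues are {1, 3, 4, 7, 9, 10, 11, 12, 16, 21, 25, 26, 27, 28, 30, 33, 34, 36}; the non-residues are the remaining 18 nonzero classes.

2 5 6 8 13 14 15 17 18 19 20 22 23 24 29 31 32 35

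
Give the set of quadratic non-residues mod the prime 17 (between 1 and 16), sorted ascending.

3 5 6 7 10 11 12 14

Square k = 1,…,8 (k and 17−k give the same square):
1²=1, 2²=4, 3²=9, 4²=16, 5²≡8, 6²≡2, 7²≡15, 8²≡13 (mod 17).
The residues are {1, 2, 4, 8, 9, 13, 15, 16}; the non-residues are the remaining 8 nonzero classes.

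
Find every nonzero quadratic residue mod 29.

1, 4, 5, 6, 7, 9, 13, 16, 20, 22, 23, 24, 25, 28

Square k = 1,…,14 (k and 29−k give the same square):
1²=1, 2²=4, 3²=9, 4²=16, 5²=25, 6²≡7, 7²≡20, 8²≡6, 9²≡23, 10²≡13, 11²≡5, 12²≡28, 13²≡24, 14²≡22 (mod 29).
So the quadratic residues mod 29 are {1, 4, 5, 6, 7, 9, 13, 16, 20, 22, 23, 24, 25, 28}.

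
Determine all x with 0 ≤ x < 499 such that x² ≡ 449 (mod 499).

Since 499 ≡ 3 (mod 4), a square root of 449 is 449^((499+1)/4) = 449^125 mod 499.
Repeated squaring: 449^2≡5, 449^4≡25, 449^8≡126, 449^16≡407, 449^32≡480, 449^64≡361 (mod 499).
449^125 = 449^(64+32+16+8+4+1) ≡ 335 (mod 499).
Check: 335² = 112225 ≡ 449 (mod 499). The two roots are 164 and 335.

164, 335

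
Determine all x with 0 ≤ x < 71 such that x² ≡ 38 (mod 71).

31, 40

Since 71 ≡ 3 (mod 4), a square root of 38 is 38^((71+1)/4) = 38^18 mod 71.
Repeated squaring: 38^2≡24, 38^4≡8, 38^8≡64, 38^16≡49 (mod 71).
38^18 = 38^(16+2) ≡ 40 (mod 71).
Check: 40² = 1600 ≡ 38 (mod 71). The two roots are 31 and 40.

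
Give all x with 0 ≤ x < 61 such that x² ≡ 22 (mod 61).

12, 49

61 ≡ 1 (mod 4), so we find a root by search.
Trying successive values, 12² = 144 ≡ 22 (mod 61). The other root is 61 − 12 = 49.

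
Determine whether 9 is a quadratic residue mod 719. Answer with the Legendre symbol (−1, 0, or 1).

1

Euler's criterion: (9/719) ≡ 9^359 (mod 719).
9^2 ≡ 81 (mod 719)
9^4 ≡ 90 (mod 719)
9^8 ≡ 191 (mod 719)
9^16 ≡ 531 (mod 719)
9^32 ≡ 113 (mod 719)
9^64 ≡ 546 (mod 719)
9^128 ≡ 450 (mod 719)
9^256 ≡ 461 (mod 719)
9^359 = 9^(256+64+32+4+2+1) ≡ 1 (mod 719).
Result is 1, so (9/719) = 1.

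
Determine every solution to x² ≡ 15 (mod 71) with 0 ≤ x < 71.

Since 71 ≡ 3 (mod 4), a square root of 15 is 15^((71+1)/4) = 15^18 mod 71.
Repeated squaring: 15^2≡12, 15^4≡2, 15^8≡4, 15^16≡16 (mod 71).
15^18 = 15^(16+2) ≡ 50 (mod 71).
Check: 50² = 2500 ≡ 15 (mod 71). The two roots are 21 and 50.

21, 50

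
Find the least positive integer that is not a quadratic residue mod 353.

3

(2/353) = +1, so 2 is a residue.
(3/353) = −1, so 3 is the smallest positive non-residue mod 353.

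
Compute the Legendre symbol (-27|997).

First reduce: -27 ≡ 970 (mod 997).
Pull out 2: since 997 ≡ 5 (mod 8), (2/997) = -1.
Reciprocity: 485 ≡ 1 and 997 ≡ 1 (mod 4), so (485/997) = +(997/485).
Reduce top mod 485: now compute (27/485).
Reciprocity: 27 ≡ 3 and 485 ≡ 1 (mod 4), so (27/485) = +(485/27).
Reduce top mod 27: now compute (26/27).
Pull out 2: since 27 ≡ 3 (mod 8), (2/27) = -1.
Reciprocity: 13 ≡ 1 and 27 ≡ 3 (mod 4), so (13/27) = +(27/13).
Reduce top mod 13: now compute (1/13).
Reached (1/13) = 1. Collecting the sign flips along the way, the symbol is +1.

1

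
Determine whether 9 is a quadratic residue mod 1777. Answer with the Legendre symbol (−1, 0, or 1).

1

Reciprocity: 9 ≡ 1 and 1777 ≡ 1 (mod 4), so (9/1777) = +(1777/9).
Reduce top mod 9: now compute (4/9).
Pull out 2^2: since 9 ≡ 1 (mod 8), (2/9) = +1, so (2/9)^2 = +1.
Reached (1/9) = 1. Collecting the sign flips along the way, the symbol is +1.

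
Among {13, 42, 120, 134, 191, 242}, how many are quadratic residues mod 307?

3

(13/307) = -1 → non-residue.
(42/307) = +1 → QR.
(120/307) = -1 → non-residue.
(134/307) = +1 → QR.
(191/307) = +1 → QR.
(242/307) = -1 → non-residue.
Total quadratic residues among the 6: 3.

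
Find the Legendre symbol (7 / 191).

Reciprocity: 7 ≡ 3 and 191 ≡ 3 (mod 4), so (7/191) = −(191/7).
Reduce top mod 7: now compute (2/7).
Pull out 2: since 7 ≡ 7 (mod 8), (2/7) = +1.
Reached (1/7) = 1. Collecting the sign flips along the way, the symbol is -1.

-1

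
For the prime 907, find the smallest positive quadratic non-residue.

(2/907) = −1, so 2 is the smallest positive non-residue mod 907.

2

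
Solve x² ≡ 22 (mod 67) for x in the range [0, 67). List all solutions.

Since 67 ≡ 3 (mod 4), a square root of 22 is 22^((67+1)/4) = 22^17 mod 67.
Repeated squaring: 22^2≡15, 22^4≡24, 22^8≡40, 22^16≡59 (mod 67).
22^17 = 22^(16+1) ≡ 25 (mod 67).
Check: 25² = 625 ≡ 22 (mod 67). The two roots are 25 and 42.

25, 42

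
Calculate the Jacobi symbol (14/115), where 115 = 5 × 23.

Pull out 2: since 115 ≡ 3 (mod 8), (2/115) = -1.
Reciprocity: 7 ≡ 3 and 115 ≡ 3 (mod 4), so (7/115) = −(115/7).
Reduce top mod 7: now compute (3/7).
Reciprocity: 3 ≡ 3 and 7 ≡ 3 (mod 4), so (3/7) = −(7/3).
Reduce top mod 3: now compute (1/3).
Reached (1/3) = 1. Collecting the sign flips along the way, the symbol is -1.

-1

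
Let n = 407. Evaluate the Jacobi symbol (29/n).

1

Reciprocity: 29 ≡ 1 and 407 ≡ 3 (mod 4), so (29/407) = +(407/29).
Reduce top mod 29: now compute (1/29).
Reached (1/29) = 1. Collecting the sign flips along the way, the symbol is +1.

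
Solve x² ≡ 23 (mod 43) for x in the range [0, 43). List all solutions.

Since 43 ≡ 3 (mod 4), a square root of 23 is 23^((43+1)/4) = 23^11 mod 43.
Repeated squaring: 23^2≡13, 23^4≡40, 23^8≡9 (mod 43).
23^11 = 23^(8+2+1) ≡ 25 (mod 43).
Check: 25² = 625 ≡ 23 (mod 43). The two roots are 18 and 25.

18, 25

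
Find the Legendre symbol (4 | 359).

1

Pull out 2^2: since 359 ≡ 7 (mod 8), (2/359) = +1, so (2/359)^2 = +1.
Reached (1/359) = 1. Collecting the sign flips along the way, the symbol is +1.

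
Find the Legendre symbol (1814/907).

0

First reduce: 1814 ≡ 0 (mod 907).
Top reduces to 0: gcd > 1, so the symbol is 0.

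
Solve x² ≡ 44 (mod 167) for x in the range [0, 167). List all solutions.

Since 167 ≡ 3 (mod 4), a square root of 44 is 44^((167+1)/4) = 44^42 mod 167.
Repeated squaring: 44^2≡99, 44^4≡115, 44^8≡32, 44^16≡22, 44^32≡150 (mod 167).
44^42 = 44^(32+8+2) ≡ 85 (mod 167).
Check: 85² = 7225 ≡ 44 (mod 167). The two roots are 82 and 85.

82, 85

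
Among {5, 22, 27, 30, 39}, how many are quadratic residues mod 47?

1

(5/47) = -1 → non-residue.
(22/47) = -1 → non-residue.
(27/47) = +1 → QR.
(30/47) = -1 → non-residue.
(39/47) = -1 → non-residue.
Total quadratic residues among the 5: 1.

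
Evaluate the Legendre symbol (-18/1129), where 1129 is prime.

Euler's criterion: (-18/1129) ≡ 1111^564 (mod 1129).
1111^2 ≡ 324 (mod 1129)
1111^4 ≡ 1108 (mod 1129)
1111^8 ≡ 441 (mod 1129)
1111^16 ≡ 293 (mod 1129)
1111^32 ≡ 45 (mod 1129)
1111^64 ≡ 896 (mod 1129)
1111^128 ≡ 97 (mod 1129)
1111^256 ≡ 377 (mod 1129)
1111^512 ≡ 1004 (mod 1129)
1111^564 = 1111^(512+32+16+4) ≡ 1 (mod 1129).
Result is 1, so (-18/1129) = 1.

1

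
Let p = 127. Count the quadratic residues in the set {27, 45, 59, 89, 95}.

0

(27/127) = -1 → non-residue.
(45/127) = -1 → non-residue.
(59/127) = -1 → non-residue.
(89/127) = -1 → non-residue.
(95/127) = -1 → non-residue.
Total quadratic residues among the 5: 0.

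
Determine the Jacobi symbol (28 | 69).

Pull out 2^2: since 69 ≡ 5 (mod 8), (2/69) = -1, so (2/69)^2 = +1.
Reciprocity: 7 ≡ 3 and 69 ≡ 1 (mod 4), so (7/69) = +(69/7).
Reduce top mod 7: now compute (6/7).
Pull out 2: since 7 ≡ 7 (mod 8), (2/7) = +1.
Reciprocity: 3 ≡ 3 and 7 ≡ 3 (mod 4), so (3/7) = −(7/3).
Reduce top mod 3: now compute (1/3).
Reached (1/3) = 1. Collecting the sign flips along the way, the symbol is -1.

-1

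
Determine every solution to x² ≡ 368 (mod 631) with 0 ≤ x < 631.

Since 631 ≡ 3 (mod 4), a square root of 368 is 368^((631+1)/4) = 368^158 mod 631.
Repeated squaring: 368^2≡390, 368^4≡29, 368^8≡210, 368^16≡561, 368^32≡483, 368^64≡450, 368^128≡580 (mod 631).
368^158 = 368^(128+16+8+4+2) ≡ 330 (mod 631).
Check: 330² = 108900 ≡ 368 (mod 631). The two roots are 301 and 330.

301, 330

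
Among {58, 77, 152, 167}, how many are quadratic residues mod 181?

2

(58/181) = -1 → non-residue.
(77/181) = -1 → non-residue.
(152/181) = +1 → QR.
(167/181) = +1 → QR.
Total quadratic residues among the 4: 2.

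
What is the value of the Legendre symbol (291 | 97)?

0

First reduce: 291 ≡ 0 (mod 97).
Top reduces to 0: gcd > 1, so the symbol is 0.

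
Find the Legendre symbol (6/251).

-1

Pull out 2: since 251 ≡ 3 (mod 8), (2/251) = -1.
Reciprocity: 3 ≡ 3 and 251 ≡ 3 (mod 4), so (3/251) = −(251/3).
Reduce top mod 3: now compute (2/3).
Pull out 2: since 3 ≡ 3 (mod 8), (2/3) = -1.
Reached (1/3) = 1. Collecting the sign flips along the way, the symbol is -1.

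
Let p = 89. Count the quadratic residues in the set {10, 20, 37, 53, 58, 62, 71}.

4

(10/89) = +1 → QR.
(20/89) = +1 → QR.
(37/89) = -1 → non-residue.
(53/89) = +1 → QR.
(58/89) = -1 → non-residue.
(62/89) = -1 → non-residue.
(71/89) = +1 → QR.
Total quadratic residues among the 7: 4.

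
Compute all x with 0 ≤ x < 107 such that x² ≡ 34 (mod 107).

26, 81

Since 107 ≡ 3 (mod 4), a square root of 34 is 34^((107+1)/4) = 34^27 mod 107.
Repeated squaring: 34^2≡86, 34^4≡13, 34^8≡62, 34^16≡99 (mod 107).
34^27 = 34^(16+8+2+1) ≡ 81 (mod 107).
Check: 81² = 6561 ≡ 34 (mod 107). The two roots are 26 and 81.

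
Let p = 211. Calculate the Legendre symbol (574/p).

Euler's criterion: (574/211) ≡ 152^105 (mod 211).
152^2 ≡ 105 (mod 211)
152^4 ≡ 53 (mod 211)
152^8 ≡ 66 (mod 211)
152^16 ≡ 136 (mod 211)
152^32 ≡ 139 (mod 211)
152^64 ≡ 120 (mod 211)
152^105 = 152^(64+32+8+1) ≡ 210 (mod 211).
Result is 210 ≡ −1, so (574/211) = −1.

-1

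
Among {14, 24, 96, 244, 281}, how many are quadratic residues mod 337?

(14/337) = +1 → QR.
(24/337) = +1 → QR.
(96/337) = +1 → QR.
(244/337) = -1 → non-residue.
(281/337) = +1 → QR.
Total quadratic residues among the 5: 4.

4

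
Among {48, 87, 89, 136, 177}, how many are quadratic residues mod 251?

2

(48/251) = +1 → QR.
(87/251) = -1 → non-residue.
(89/251) = +1 → QR.
(136/251) = -1 → non-residue.
(177/251) = -1 → non-residue.
Total quadratic residues among the 5: 2.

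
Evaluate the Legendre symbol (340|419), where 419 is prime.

Pull out 2^2: since 419 ≡ 3 (mod 8), (2/419) = -1, so (2/419)^2 = +1.
Reciprocity: 85 ≡ 1 and 419 ≡ 3 (mod 4), so (85/419) = +(419/85).
Reduce top mod 85: now compute (79/85).
Reciprocity: 79 ≡ 3 and 85 ≡ 1 (mod 4), so (79/85) = +(85/79).
Reduce top mod 79: now compute (6/79).
Pull out 2: since 79 ≡ 7 (mod 8), (2/79) = +1.
Reciprocity: 3 ≡ 3 and 79 ≡ 3 (mod 4), so (3/79) = −(79/3).
Reduce top mod 3: now compute (1/3).
Reached (1/3) = 1. Collecting the sign flips along the way, the symbol is -1.

-1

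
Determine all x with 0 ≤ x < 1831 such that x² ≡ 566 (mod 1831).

Since 1831 ≡ 3 (mod 4), a square root of 566 is 566^((1831+1)/4) = 566^458 mod 1831.
Repeated squaring: 566^2≡1762, 566^4≡1099, 566^8≡1172, 566^16≡334, 566^32≡1696, 566^64≡1746, 566^128≡1732, 566^256≡646 (mod 1831).
566^458 = 566^(256+128+64+8+2) ≡ 1352 (mod 1831).
Check: 1352² = 1827904 ≡ 566 (mod 1831). The two roots are 479 and 1352.

479, 1352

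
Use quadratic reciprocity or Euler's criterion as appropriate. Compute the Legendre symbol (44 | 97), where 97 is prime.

1

Pull out 2^2: since 97 ≡ 1 (mod 8), (2/97) = +1, so (2/97)^2 = +1.
Reciprocity: 11 ≡ 3 and 97 ≡ 1 (mod 4), so (11/97) = +(97/11).
Reduce top mod 11: now compute (9/11).
Reciprocity: 9 ≡ 1 and 11 ≡ 3 (mod 4), so (9/11) = +(11/9).
Reduce top mod 9: now compute (2/9).
Pull out 2: since 9 ≡ 1 (mod 8), (2/9) = +1.
Reached (1/9) = 1. Collecting the sign flips along the way, the symbol is +1.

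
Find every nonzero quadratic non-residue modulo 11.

2,6,7,8,10

Square k = 1,…,5 (k and 11−k give the same square):
1²=1, 2²=4, 3²=9, 4²≡5, 5²≡3 (mod 11).
The residues are {1, 3, 4, 5, 9}; the non-residues are the remaining 5 nonzero classes.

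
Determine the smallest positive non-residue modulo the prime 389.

2

(2/389) = −1, so 2 is the smallest positive non-residue mod 389.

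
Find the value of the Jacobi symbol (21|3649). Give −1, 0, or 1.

Reciprocity: 21 ≡ 1 and 3649 ≡ 1 (mod 4), so (21/3649) = +(3649/21).
Reduce top mod 21: now compute (16/21).
Pull out 2^4: since 21 ≡ 5 (mod 8), (2/21) = -1, so (2/21)^4 = +1.
Reached (1/21) = 1. Collecting the sign flips along the way, the symbol is +1.

1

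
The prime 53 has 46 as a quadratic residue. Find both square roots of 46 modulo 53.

24, 29

53 ≡ 1 (mod 4), so we find a root by search.
Trying successive values, 24² = 576 ≡ 46 (mod 53). The other root is 53 − 24 = 29.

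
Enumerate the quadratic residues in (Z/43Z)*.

Square k = 1,…,21 (k and 43−k give the same square):
1²=1, 2²=4, 3²=9, 4²=16, 5²=25, 6²=36, 7²≡6, 8²≡21, 9²≡38, 10²≡14, 11²≡35, 12²≡15, 13²≡40, 14²≡24, 15²≡10, 16²≡41, 17²≡31, 18²≡23, 19²≡17, 20²≡13, 21²≡11 (mod 43).
So the quadratic residues mod 43 are {1, 4, 6, 9, 10, 11, 13, 14, 15, 16, 17, 21, 23, 24, 25, 31, 35, 36, 38, 40, 41}.

1, 4, 6, 9, 10, 11, 13, 14, 15, 16, 17, 21, 23, 24, 25, 31, 35, 36, 38, 40, 41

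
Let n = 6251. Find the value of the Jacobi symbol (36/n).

Pull out 2^2: since 6251 ≡ 3 (mod 8), (2/6251) = -1, so (2/6251)^2 = +1.
Reciprocity: 9 ≡ 1 and 6251 ≡ 3 (mod 4), so (9/6251) = +(6251/9).
Reduce top mod 9: now compute (5/9).
Reciprocity: 5 ≡ 1 and 9 ≡ 1 (mod 4), so (5/9) = +(9/5).
Reduce top mod 5: now compute (4/5).
Pull out 2^2: since 5 ≡ 5 (mod 8), (2/5) = -1, so (2/5)^2 = +1.
Reached (1/5) = 1. Collecting the sign flips along the way, the symbol is +1.

1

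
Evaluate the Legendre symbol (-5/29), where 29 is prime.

1

First reduce: -5 ≡ 24 (mod 29).
Pull out 2^3: since 29 ≡ 5 (mod 8), (2/29) = -1, so (2/29)^3 = -1.
Reciprocity: 3 ≡ 3 and 29 ≡ 1 (mod 4), so (3/29) = +(29/3).
Reduce top mod 3: now compute (2/3).
Pull out 2: since 3 ≡ 3 (mod 8), (2/3) = -1.
Reached (1/3) = 1. Collecting the sign flips along the way, the symbol is +1.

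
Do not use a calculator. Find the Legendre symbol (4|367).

Pull out 2^2: since 367 ≡ 7 (mod 8), (2/367) = +1, so (2/367)^2 = +1.
Reached (1/367) = 1. Collecting the sign flips along the way, the symbol is +1.

1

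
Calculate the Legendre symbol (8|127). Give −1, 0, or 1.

Euler's criterion: (8/127) ≡ 8^63 (mod 127).
8^2 ≡ 64 (mod 127)
8^4 ≡ 32 (mod 127)
8^8 ≡ 8 (mod 127)
8^16 ≡ 64 (mod 127)
8^32 ≡ 32 (mod 127)
8^63 = 8^(32+16+8+4+2+1) ≡ 1 (mod 127).
Result is 1, so (8/127) = 1.

1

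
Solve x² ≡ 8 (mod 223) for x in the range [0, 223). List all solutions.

30, 193

Since 223 ≡ 3 (mod 4), a square root of 8 is 8^((223+1)/4) = 8^56 mod 223.
Repeated squaring: 8^2≡64, 8^4≡82, 8^8≡34, 8^16≡41, 8^32≡120 (mod 223).
8^56 = 8^(32+16+8) ≡ 30 (mod 223).
Check: 30² = 900 ≡ 8 (mod 223). The two roots are 30 and 193.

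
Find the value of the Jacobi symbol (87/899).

0

Reciprocity: 87 ≡ 3 and 899 ≡ 3 (mod 4), so (87/899) = −(899/87).
Reduce top mod 87: now compute (29/87).
Reciprocity: 29 ≡ 1 and 87 ≡ 3 (mod 4), so (29/87) = +(87/29).
Reduce top mod 29: now compute (0/29).
Top reduces to 0: gcd > 1, so the symbol is 0.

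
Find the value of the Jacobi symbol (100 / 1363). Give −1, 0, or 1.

1

Pull out 2^2: since 1363 ≡ 3 (mod 8), (2/1363) = -1, so (2/1363)^2 = +1.
Reciprocity: 25 ≡ 1 and 1363 ≡ 3 (mod 4), so (25/1363) = +(1363/25).
Reduce top mod 25: now compute (13/25).
Reciprocity: 13 ≡ 1 and 25 ≡ 1 (mod 4), so (13/25) = +(25/13).
Reduce top mod 13: now compute (12/13).
Pull out 2^2: since 13 ≡ 5 (mod 8), (2/13) = -1, so (2/13)^2 = +1.
Reciprocity: 3 ≡ 3 and 13 ≡ 1 (mod 4), so (3/13) = +(13/3).
Reduce top mod 3: now compute (1/3).
Reached (1/3) = 1. Collecting the sign flips along the way, the symbol is +1.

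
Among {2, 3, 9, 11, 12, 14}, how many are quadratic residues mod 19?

2

(2/19) = -1 → non-residue.
(3/19) = -1 → non-residue.
(9/19) = +1 → QR.
(11/19) = +1 → QR.
(12/19) = -1 → non-residue.
(14/19) = -1 → non-residue.
Total quadratic residues among the 6: 2.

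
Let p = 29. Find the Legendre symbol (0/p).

Top reduces to 0: gcd > 1, so the symbol is 0.

0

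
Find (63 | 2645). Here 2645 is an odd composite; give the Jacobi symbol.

Reciprocity: 63 ≡ 3 and 2645 ≡ 1 (mod 4), so (63/2645) = +(2645/63).
Reduce top mod 63: now compute (62/63).
Pull out 2: since 63 ≡ 7 (mod 8), (2/63) = +1.
Reciprocity: 31 ≡ 3 and 63 ≡ 3 (mod 4), so (31/63) = −(63/31).
Reduce top mod 31: now compute (1/31).
Reached (1/31) = 1. Collecting the sign flips along the way, the symbol is -1.

-1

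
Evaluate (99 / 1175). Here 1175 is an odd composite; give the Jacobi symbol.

Reciprocity: 99 ≡ 3 and 1175 ≡ 3 (mod 4), so (99/1175) = −(1175/99).
Reduce top mod 99: now compute (86/99).
Pull out 2: since 99 ≡ 3 (mod 8), (2/99) = -1.
Reciprocity: 43 ≡ 3 and 99 ≡ 3 (mod 4), so (43/99) = −(99/43).
Reduce top mod 43: now compute (13/43).
Reciprocity: 13 ≡ 1 and 43 ≡ 3 (mod 4), so (13/43) = +(43/13).
Reduce top mod 13: now compute (4/13).
Pull out 2^2: since 13 ≡ 5 (mod 8), (2/13) = -1, so (2/13)^2 = +1.
Reached (1/13) = 1. Collecting the sign flips along the way, the symbol is -1.

-1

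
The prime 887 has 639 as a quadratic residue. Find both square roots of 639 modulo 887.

Since 887 ≡ 3 (mod 4), a square root of 639 is 639^((887+1)/4) = 639^222 mod 887.
Repeated squaring: 639^2≡301, 639^4≡127, 639^8≡163, 639^16≡846, 639^32≡794, 639^64≡666, 639^128≡56 (mod 887).
639^222 = 639^(128+64+16+8+4+2) ≡ 709 (mod 887).
Check: 709² = 502681 ≡ 639 (mod 887). The two roots are 178 and 709.

178, 709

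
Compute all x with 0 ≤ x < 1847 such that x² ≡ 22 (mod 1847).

Since 1847 ≡ 3 (mod 4), a square root of 22 is 22^((1847+1)/4) = 22^462 mod 1847.
Repeated squaring: 22^2≡484, 22^4≡1534, 22^8≡78, 22^16≡543, 22^32≡1176, 22^64≡1420, 22^128≡1323, 22^256≡1220 (mod 1847).
22^462 = 22^(256+128+64+8+4+2) ≡ 1650 (mod 1847).
Check: 1650² = 2722500 ≡ 22 (mod 1847). The two roots are 197 and 1650.

197, 1650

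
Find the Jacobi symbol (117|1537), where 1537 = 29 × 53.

Reciprocity: 117 ≡ 1 and 1537 ≡ 1 (mod 4), so (117/1537) = +(1537/117).
Reduce top mod 117: now compute (16/117).
Pull out 2^4: since 117 ≡ 5 (mod 8), (2/117) = -1, so (2/117)^4 = +1.
Reached (1/117) = 1. Collecting the sign flips along the way, the symbol is +1.

1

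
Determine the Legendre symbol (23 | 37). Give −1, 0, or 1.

-1

Euler's criterion: (23/37) ≡ 23^18 (mod 37).
23^2 ≡ 11 (mod 37)
23^4 ≡ 10 (mod 37)
23^8 ≡ 26 (mod 37)
23^16 ≡ 10 (mod 37)
23^18 = 23^(16+2) ≡ 36 (mod 37).
Result is 36 ≡ −1, so (23/37) = −1.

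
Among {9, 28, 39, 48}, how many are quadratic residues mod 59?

3

(9/59) = +1 → QR.
(28/59) = +1 → QR.
(39/59) = -1 → non-residue.
(48/59) = +1 → QR.
Total quadratic residues among the 4: 3.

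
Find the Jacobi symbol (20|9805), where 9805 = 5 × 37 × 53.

0

Pull out 2^2: since 9805 ≡ 5 (mod 8), (2/9805) = -1, so (2/9805)^2 = +1.
Reciprocity: 5 ≡ 1 and 9805 ≡ 1 (mod 4), so (5/9805) = +(9805/5).
Reduce top mod 5: now compute (0/5).
Top reduces to 0: gcd > 1, so the symbol is 0.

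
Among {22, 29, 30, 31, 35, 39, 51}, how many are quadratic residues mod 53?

1

(22/53) = -1 → non-residue.
(29/53) = +1 → QR.
(30/53) = -1 → non-residue.
(31/53) = -1 → non-residue.
(35/53) = -1 → non-residue.
(39/53) = -1 → non-residue.
(51/53) = -1 → non-residue.
Total quadratic residues among the 7: 1.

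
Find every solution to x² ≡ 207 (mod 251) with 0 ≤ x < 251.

Since 251 ≡ 3 (mod 4), a square root of 207 is 207^((251+1)/4) = 207^63 mod 251.
Repeated squaring: 207^2≡179, 207^4≡164, 207^8≡39, 207^16≡15, 207^32≡225 (mod 251).
207^63 = 207^(32+16+8+4+2+1) ≡ 190 (mod 251).
Check: 190² = 36100 ≡ 207 (mod 251). The two roots are 61 and 190.

61, 190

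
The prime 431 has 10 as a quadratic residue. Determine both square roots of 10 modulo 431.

21, 410

Since 431 ≡ 3 (mod 4), a square root of 10 is 10^((431+1)/4) = 10^108 mod 431.
Repeated squaring: 10^2≡100, 10^4≡87, 10^8≡242, 10^16≡379, 10^32≡118, 10^64≡132 (mod 431).
10^108 = 10^(64+32+8+4) ≡ 410 (mod 431).
Check: 410² = 168100 ≡ 10 (mod 431). The two roots are 21 and 410.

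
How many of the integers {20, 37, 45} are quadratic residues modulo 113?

0

(20/113) = -1 → non-residue.
(37/113) = -1 → non-residue.
(45/113) = -1 → non-residue.
Total quadratic residues among the 3: 0.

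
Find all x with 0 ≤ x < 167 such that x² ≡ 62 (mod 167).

Since 167 ≡ 3 (mod 4), a square root of 62 is 62^((167+1)/4) = 62^42 mod 167.
Repeated squaring: 62^2≡3, 62^4≡9, 62^8≡81, 62^16≡48, 62^32≡133 (mod 167).
62^42 = 62^(32+8+2) ≡ 88 (mod 167).
Check: 88² = 7744 ≡ 62 (mod 167). The two roots are 79 and 88.

79, 88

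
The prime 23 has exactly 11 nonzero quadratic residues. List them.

Square k = 1,…,11 (k and 23−k give the same square):
1²=1, 2²=4, 3²=9, 4²=16, 5²≡2, 6²≡13, 7²≡3, 8²≡18, 9²≡12, 10²≡8, 11²≡6 (mod 23).
So the quadratic residues mod 23 are {1, 2, 3, 4, 6, 8, 9, 12, 13, 16, 18}.

1, 2, 3, 4, 6, 8, 9, 12, 13, 16, 18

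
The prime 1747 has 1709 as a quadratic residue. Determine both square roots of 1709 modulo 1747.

225, 1522

Since 1747 ≡ 3 (mod 4), a square root of 1709 is 1709^((1747+1)/4) = 1709^437 mod 1747.
Repeated squaring: 1709^2≡1444, 1709^4≡965, 1709^8≡74, 1709^16≡235, 1709^32≡1068, 1709^64≡1580, 1709^128≡1684, 1709^256≡475 (mod 1747).
1709^437 = 1709^(256+128+32+16+4+1) ≡ 225 (mod 1747).
Check: 225² = 50625 ≡ 1709 (mod 1747). The two roots are 225 and 1522.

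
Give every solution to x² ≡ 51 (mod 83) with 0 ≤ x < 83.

Since 83 ≡ 3 (mod 4), a square root of 51 is 51^((83+1)/4) = 51^21 mod 83.
Repeated squaring: 51^2≡28, 51^4≡37, 51^8≡41, 51^16≡21 (mod 83).
51^21 = 51^(16+4+1) ≡ 36 (mod 83).
Check: 36² = 1296 ≡ 51 (mod 83). The two roots are 36 and 47.

36, 47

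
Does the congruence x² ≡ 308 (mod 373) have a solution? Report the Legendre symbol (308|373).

-1

Pull out 2^2: since 373 ≡ 5 (mod 8), (2/373) = -1, so (2/373)^2 = +1.
Reciprocity: 77 ≡ 1 and 373 ≡ 1 (mod 4), so (77/373) = +(373/77).
Reduce top mod 77: now compute (65/77).
Reciprocity: 65 ≡ 1 and 77 ≡ 1 (mod 4), so (65/77) = +(77/65).
Reduce top mod 65: now compute (12/65).
Pull out 2^2: since 65 ≡ 1 (mod 8), (2/65) = +1, so (2/65)^2 = +1.
Reciprocity: 3 ≡ 3 and 65 ≡ 1 (mod 4), so (3/65) = +(65/3).
Reduce top mod 3: now compute (2/3).
Pull out 2: since 3 ≡ 3 (mod 8), (2/3) = -1.
Reached (1/3) = 1. Collecting the sign flips along the way, the symbol is -1.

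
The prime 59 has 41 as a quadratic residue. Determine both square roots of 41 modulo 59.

10, 49

Since 59 ≡ 3 (mod 4), a square root of 41 is 41^((59+1)/4) = 41^15 mod 59.
Repeated squaring: 41^2≡29, 41^4≡15, 41^8≡48 (mod 59).
41^15 = 41^(8+4+2+1) ≡ 49 (mod 59).
Check: 49² = 2401 ≡ 41 (mod 59). The two roots are 10 and 49.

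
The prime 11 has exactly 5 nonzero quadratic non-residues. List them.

Square k = 1,…,5 (k and 11−k give the same square):
1²=1, 2²=4, 3²=9, 4²≡5, 5²≡3 (mod 11).
The residues are {1, 3, 4, 5, 9}; the non-residues are the remaining 5 nonzero classes.

2, 6, 7, 8, 10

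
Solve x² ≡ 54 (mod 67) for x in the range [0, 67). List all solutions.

11, 56

Since 67 ≡ 3 (mod 4), a square root of 54 is 54^((67+1)/4) = 54^17 mod 67.
Repeated squaring: 54^2≡35, 54^4≡19, 54^8≡26, 54^16≡6 (mod 67).
54^17 = 54^(16+1) ≡ 56 (mod 67).
Check: 56² = 3136 ≡ 54 (mod 67). The two roots are 11 and 56.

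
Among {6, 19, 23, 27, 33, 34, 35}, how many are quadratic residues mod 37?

3

(6/37) = -1 → non-residue.
(19/37) = -1 → non-residue.
(23/37) = -1 → non-residue.
(27/37) = +1 → QR.
(33/37) = +1 → QR.
(34/37) = +1 → QR.
(35/37) = -1 → non-residue.
Total quadratic residues among the 7: 3.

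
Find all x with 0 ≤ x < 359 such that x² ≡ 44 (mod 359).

Since 359 ≡ 3 (mod 4), a square root of 44 is 44^((359+1)/4) = 44^90 mod 359.
Repeated squaring: 44^2≡141, 44^4≡136, 44^8≡187, 44^16≡146, 44^32≡135, 44^64≡275 (mod 359).
44^90 = 44^(64+16+8+2) ≡ 54 (mod 359).
Check: 54² = 2916 ≡ 44 (mod 359). The two roots are 54 and 305.

54, 305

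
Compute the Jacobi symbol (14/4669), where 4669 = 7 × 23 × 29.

Pull out 2: since 4669 ≡ 5 (mod 8), (2/4669) = -1.
Reciprocity: 7 ≡ 3 and 4669 ≡ 1 (mod 4), so (7/4669) = +(4669/7).
Reduce top mod 7: now compute (0/7).
Top reduces to 0: gcd > 1, so the symbol is 0.

0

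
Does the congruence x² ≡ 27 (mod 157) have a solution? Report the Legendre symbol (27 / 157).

1

Euler's criterion: (27/157) ≡ 27^78 (mod 157).
27^2 ≡ 101 (mod 157)
27^4 ≡ 153 (mod 157)
27^8 ≡ 16 (mod 157)
27^16 ≡ 99 (mod 157)
27^32 ≡ 67 (mod 157)
27^64 ≡ 93 (mod 157)
27^78 = 27^(64+8+4+2) ≡ 1 (mod 157).
Result is 1, so (27/157) = 1.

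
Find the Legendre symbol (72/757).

-1

Euler's criterion: (72/757) ≡ 72^378 (mod 757).
72^2 ≡ 642 (mod 757)
72^4 ≡ 356 (mod 757)
72^8 ≡ 317 (mod 757)
72^16 ≡ 565 (mod 757)
72^32 ≡ 528 (mod 757)
72^64 ≡ 208 (mod 757)
72^128 ≡ 115 (mod 757)
72^256 ≡ 356 (mod 757)
72^378 = 72^(256+64+32+16+8+2) ≡ 756 (mod 757).
Result is 756 ≡ −1, so (72/757) = −1.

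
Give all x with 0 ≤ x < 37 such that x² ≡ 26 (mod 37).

37 ≡ 1 (mod 4), so we find a root by search.
Trying successive values, 10² = 100 ≡ 26 (mod 37). The other root is 37 − 10 = 27.

10, 27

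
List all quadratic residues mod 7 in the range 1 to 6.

Square k = 1,…,3 (k and 7−k give the same square):
1²=1, 2²=4, 3²≡2 (mod 7).
So the quadratic residues mod 7 are {1, 2, 4}.

1 2 4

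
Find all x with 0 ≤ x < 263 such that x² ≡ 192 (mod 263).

79, 184

Since 263 ≡ 3 (mod 4), a square root of 192 is 192^((263+1)/4) = 192^66 mod 263.
Repeated squaring: 192^2≡44, 192^4≡95, 192^8≡83, 192^16≡51, 192^32≡234, 192^64≡52 (mod 263).
192^66 = 192^(64+2) ≡ 184 (mod 263).
Check: 184² = 33856 ≡ 192 (mod 263). The two roots are 79 and 184.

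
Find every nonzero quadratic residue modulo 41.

Square k = 1,…,20 (k and 41−k give the same square):
1²=1, 2²=4, 3²=9, 4²=16, 5²=25, 6²=36, 7²≡8, 8²≡23, 9²≡40, 10²≡18, 11²≡39, 12²≡21, 13²≡5, 14²≡32, 15²≡20, 16²≡10, 17²≡2, 18²≡37, 19²≡33, 20²≡31 (mod 41).
So the quadratic residues mod 41 are {1, 2, 4, 5, 8, 9, 10, 16, 18, 20, 21, 23, 25, 31, 32, 33, 36, 37, 39, 40}.

1 2 4 5 8 9 10 16 18 20 21 23 25 31 32 33 36 37 39 40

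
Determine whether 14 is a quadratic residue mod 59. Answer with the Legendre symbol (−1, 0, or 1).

Pull out 2: since 59 ≡ 3 (mod 8), (2/59) = -1.
Reciprocity: 7 ≡ 3 and 59 ≡ 3 (mod 4), so (7/59) = −(59/7).
Reduce top mod 7: now compute (3/7).
Reciprocity: 3 ≡ 3 and 7 ≡ 3 (mod 4), so (3/7) = −(7/3).
Reduce top mod 3: now compute (1/3).
Reached (1/3) = 1. Collecting the sign flips along the way, the symbol is -1.

-1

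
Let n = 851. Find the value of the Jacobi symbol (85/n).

Reciprocity: 85 ≡ 1 and 851 ≡ 3 (mod 4), so (85/851) = +(851/85).
Reduce top mod 85: now compute (1/85).
Reached (1/85) = 1. Collecting the sign flips along the way, the symbol is +1.

1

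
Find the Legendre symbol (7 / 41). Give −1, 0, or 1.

-1

Euler's criterion: (7/41) ≡ 7^20 (mod 41).
7^2 ≡ 8 (mod 41)
7^4 ≡ 23 (mod 41)
7^8 ≡ 37 (mod 41)
7^16 ≡ 16 (mod 41)
7^20 = 7^(16+4) ≡ 40 (mod 41).
Result is 40 ≡ −1, so (7/41) = −1.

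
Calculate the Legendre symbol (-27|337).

1

Euler's criterion: (-27/337) ≡ 310^168 (mod 337).
310^2 ≡ 55 (mod 337)
310^4 ≡ 329 (mod 337)
310^8 ≡ 64 (mod 337)
310^16 ≡ 52 (mod 337)
310^32 ≡ 8 (mod 337)
310^64 ≡ 64 (mod 337)
310^128 ≡ 52 (mod 337)
310^168 = 310^(128+32+8) ≡ 1 (mod 337).
Result is 1, so (-27/337) = 1.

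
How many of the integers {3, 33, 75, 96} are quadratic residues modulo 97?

4

(3/97) = +1 → QR.
(33/97) = +1 → QR.
(75/97) = +1 → QR.
(96/97) = +1 → QR.
Total quadratic residues among the 4: 4.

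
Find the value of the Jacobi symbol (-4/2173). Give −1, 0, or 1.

First reduce: -4 ≡ 2169 (mod 2173).
Reciprocity: 2169 ≡ 1 and 2173 ≡ 1 (mod 4), so (2169/2173) = +(2173/2169).
Reduce top mod 2169: now compute (4/2169).
Pull out 2^2: since 2169 ≡ 1 (mod 8), (2/2169) = +1, so (2/2169)^2 = +1.
Reached (1/2169) = 1. Collecting the sign flips along the way, the symbol is +1.

1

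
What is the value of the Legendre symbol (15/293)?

Euler's criterion: (15/293) ≡ 15^146 (mod 293).
15^2 ≡ 225 (mod 293)
15^4 ≡ 229 (mod 293)
15^8 ≡ 287 (mod 293)
15^16 ≡ 36 (mod 293)
15^32 ≡ 124 (mod 293)
15^64 ≡ 140 (mod 293)
15^128 ≡ 262 (mod 293)
15^146 = 15^(128+16+2) ≡ 1 (mod 293).
Result is 1, so (15/293) = 1.

1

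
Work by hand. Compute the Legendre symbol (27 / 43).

Reciprocity: 27 ≡ 3 and 43 ≡ 3 (mod 4), so (27/43) = −(43/27).
Reduce top mod 27: now compute (16/27).
Pull out 2^4: since 27 ≡ 3 (mod 8), (2/27) = -1, so (2/27)^4 = +1.
Reached (1/27) = 1. Collecting the sign flips along the way, the symbol is -1.

-1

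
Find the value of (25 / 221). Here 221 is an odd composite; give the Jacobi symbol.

Reciprocity: 25 ≡ 1 and 221 ≡ 1 (mod 4), so (25/221) = +(221/25).
Reduce top mod 25: now compute (21/25).
Reciprocity: 21 ≡ 1 and 25 ≡ 1 (mod 4), so (21/25) = +(25/21).
Reduce top mod 21: now compute (4/21).
Pull out 2^2: since 21 ≡ 5 (mod 8), (2/21) = -1, so (2/21)^2 = +1.
Reached (1/21) = 1. Collecting the sign flips along the way, the symbol is +1.

1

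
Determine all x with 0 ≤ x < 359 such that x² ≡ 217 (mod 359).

Since 359 ≡ 3 (mod 4), a square root of 217 is 217^((359+1)/4) = 217^90 mod 359.
Repeated squaring: 217^2≡60, 217^4≡10, 217^8≡100, 217^16≡307, 217^32≡191, 217^64≡222 (mod 359).
217^90 = 217^(64+16+8+2) ≡ 24 (mod 359).
Check: 24² = 576 ≡ 217 (mod 359). The two roots are 24 and 335.

24, 335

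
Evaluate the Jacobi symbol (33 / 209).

Reciprocity: 33 ≡ 1 and 209 ≡ 1 (mod 4), so (33/209) = +(209/33).
Reduce top mod 33: now compute (11/33).
Reciprocity: 11 ≡ 3 and 33 ≡ 1 (mod 4), so (11/33) = +(33/11).
Reduce top mod 11: now compute (0/11).
Top reduces to 0: gcd > 1, so the symbol is 0.

0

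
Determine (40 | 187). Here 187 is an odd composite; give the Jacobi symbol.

1

Pull out 2^3: since 187 ≡ 3 (mod 8), (2/187) = -1, so (2/187)^3 = -1.
Reciprocity: 5 ≡ 1 and 187 ≡ 3 (mod 4), so (5/187) = +(187/5).
Reduce top mod 5: now compute (2/5).
Pull out 2: since 5 ≡ 5 (mod 8), (2/5) = -1.
Reached (1/5) = 1. Collecting the sign flips along the way, the symbol is +1.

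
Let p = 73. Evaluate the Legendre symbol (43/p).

Reciprocity: 43 ≡ 3 and 73 ≡ 1 (mod 4), so (43/73) = +(73/43).
Reduce top mod 43: now compute (30/43).
Pull out 2: since 43 ≡ 3 (mod 8), (2/43) = -1.
Reciprocity: 15 ≡ 3 and 43 ≡ 3 (mod 4), so (15/43) = −(43/15).
Reduce top mod 15: now compute (13/15).
Reciprocity: 13 ≡ 1 and 15 ≡ 3 (mod 4), so (13/15) = +(15/13).
Reduce top mod 13: now compute (2/13).
Pull out 2: since 13 ≡ 5 (mod 8), (2/13) = -1.
Reached (1/13) = 1. Collecting the sign flips along the way, the symbol is -1.

-1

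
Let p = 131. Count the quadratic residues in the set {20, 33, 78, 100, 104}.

(20/131) = +1 → QR.
(33/131) = +1 → QR.
(78/131) = -1 → non-residue.
(100/131) = +1 → QR.
(104/131) = -1 → non-residue.
Total quadratic residues among the 5: 3.

3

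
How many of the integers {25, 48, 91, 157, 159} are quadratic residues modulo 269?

(25/269) = +1 → QR.
(48/269) = -1 → non-residue.
(91/269) = -1 → non-residue.
(157/269) = -1 → non-residue.
(159/269) = -1 → non-residue.
Total quadratic residues among the 5: 1.

1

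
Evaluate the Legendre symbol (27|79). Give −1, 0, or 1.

Euler's criterion: (27/79) ≡ 27^39 (mod 79).
27^2 ≡ 18 (mod 79)
27^4 ≡ 8 (mod 79)
27^8 ≡ 64 (mod 79)
27^16 ≡ 67 (mod 79)
27^32 ≡ 65 (mod 79)
27^39 = 27^(32+4+2+1) ≡ 78 (mod 79).
Result is 78 ≡ −1, so (27/79) = −1.

-1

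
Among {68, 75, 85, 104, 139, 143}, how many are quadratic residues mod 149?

4

(68/149) = +1 → QR.
(75/149) = -1 → non-residue.
(85/149) = +1 → QR.
(104/149) = +1 → QR.
(139/149) = -1 → non-residue.
(143/149) = +1 → QR.
Total quadratic residues among the 6: 4.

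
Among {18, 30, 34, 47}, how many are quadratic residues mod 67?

(18/67) = -1 → non-residue.
(30/67) = -1 → non-residue.
(34/67) = -1 → non-residue.
(47/67) = +1 → QR.
Total quadratic residues among the 4: 1.

1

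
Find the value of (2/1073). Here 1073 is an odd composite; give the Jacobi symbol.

1

Pull out 2: since 1073 ≡ 1 (mod 8), (2/1073) = +1.
Reached (1/1073) = 1. Collecting the sign flips along the way, the symbol is +1.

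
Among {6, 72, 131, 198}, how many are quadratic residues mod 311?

(6/311) = +1 → QR.
(72/311) = +1 → QR.
(131/311) = -1 → non-residue.
(198/311) = -1 → non-residue.
Total quadratic residues among the 4: 2.

2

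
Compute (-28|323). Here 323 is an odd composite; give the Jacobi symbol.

1

First reduce: -28 ≡ 295 (mod 323).
Reciprocity: 295 ≡ 3 and 323 ≡ 3 (mod 4), so (295/323) = −(323/295).
Reduce top mod 295: now compute (28/295).
Pull out 2^2: since 295 ≡ 7 (mod 8), (2/295) = +1, so (2/295)^2 = +1.
Reciprocity: 7 ≡ 3 and 295 ≡ 3 (mod 4), so (7/295) = −(295/7).
Reduce top mod 7: now compute (1/7).
Reached (1/7) = 1. Collecting the sign flips along the way, the symbol is +1.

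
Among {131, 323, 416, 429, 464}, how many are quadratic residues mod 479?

2

(131/479) = +1 → QR.
(323/479) = +1 → QR.
(416/479) = -1 → non-residue.
(429/479) = -1 → non-residue.
(464/479) = -1 → non-residue.
Total quadratic residues among the 5: 2.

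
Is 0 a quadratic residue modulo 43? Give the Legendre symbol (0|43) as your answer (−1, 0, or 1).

Top reduces to 0: gcd > 1, so the symbol is 0.

0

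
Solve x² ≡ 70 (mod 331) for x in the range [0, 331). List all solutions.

Since 331 ≡ 3 (mod 4), a square root of 70 is 70^((331+1)/4) = 70^83 mod 331.
Repeated squaring: 70^2≡266, 70^4≡253, 70^8≡126, 70^16≡319, 70^32≡144, 70^64≡214 (mod 331).
70^83 = 70^(64+16+2+1) ≡ 100 (mod 331).
Check: 100² = 10000 ≡ 70 (mod 331). The two roots are 100 and 231.

100, 231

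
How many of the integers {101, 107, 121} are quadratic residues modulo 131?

(101/131) = +1 → QR.
(107/131) = +1 → QR.
(121/131) = +1 → QR.
Total quadratic residues among the 3: 3.

3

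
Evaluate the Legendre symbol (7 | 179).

Reciprocity: 7 ≡ 3 and 179 ≡ 3 (mod 4), so (7/179) = −(179/7).
Reduce top mod 7: now compute (4/7).
Pull out 2^2: since 7 ≡ 7 (mod 8), (2/7) = +1, so (2/7)^2 = +1.
Reached (1/7) = 1. Collecting the sign flips along the way, the symbol is -1.

-1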